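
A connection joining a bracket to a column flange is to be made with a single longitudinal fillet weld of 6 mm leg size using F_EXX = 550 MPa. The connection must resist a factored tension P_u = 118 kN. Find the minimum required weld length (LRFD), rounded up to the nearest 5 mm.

L = 115 mm

Throat t_e = 0.707 × 6 = 4.242 mm.
φr_n = 0.75 × 0.6 × 550 × 4.242 × 10⁻³ = 1.05 kN/mm.
L_req = P_u / φr_n = 118 / 1.05 = 112.4 mm total.
Round up → use L = 115 mm.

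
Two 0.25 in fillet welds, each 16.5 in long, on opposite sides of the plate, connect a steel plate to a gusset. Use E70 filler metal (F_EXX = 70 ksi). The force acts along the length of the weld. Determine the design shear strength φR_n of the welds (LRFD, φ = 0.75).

Effective throat t_e = 0.707 × 0.25 = 0.1767 in.
Total length L = 33 in; A_we = 0.1767 × 33 = 5.833 in².
F_nw = 0.6 F_EXX = 0.6 × 70 = 42 ksi.
φR_n = 0.75 × 42 × 5.833 = 183.7 kip.

φR_n ≈ 184 kip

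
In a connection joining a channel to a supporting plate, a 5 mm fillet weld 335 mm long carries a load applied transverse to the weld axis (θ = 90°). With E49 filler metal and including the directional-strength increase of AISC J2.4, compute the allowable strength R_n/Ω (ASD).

R_n/Ω ≈ 261 kN

E49XX → F_EXX = 490 MPa.
t_e = 0.707 × 5 = 3.535 mm; A_we = 3.535 × 335 = 1184 mm².
Directional factor: 1.0 + 0.5 sin^1.5(90°) = 1.5.
F_nw = 0.6 × 490 × 1.5 = 441 MPa.
R_n/Ω = (441 × 1184) / 2.0 × 10⁻³ = 261.1 kN.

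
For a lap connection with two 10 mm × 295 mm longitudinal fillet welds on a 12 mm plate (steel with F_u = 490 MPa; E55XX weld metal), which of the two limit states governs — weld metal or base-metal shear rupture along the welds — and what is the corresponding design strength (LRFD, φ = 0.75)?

φR_n ≈ 1030 kN (weld metal governs)

E55XX → F_EXX = 550 MPa.
t_e = 0.707 × 10 = 7.07 mm; L = 590 mm.
Weld metal: φR_n = 0.75 × 0.6 × 550 × 7.07 × 590 × 10⁻³ = 1032 kN.
Base metal (shear rupture): φR_n = 0.75 × 0.6 × 490 × 12 × 590 × 10⁻³ = 1561 kN.
Governing: weld metal.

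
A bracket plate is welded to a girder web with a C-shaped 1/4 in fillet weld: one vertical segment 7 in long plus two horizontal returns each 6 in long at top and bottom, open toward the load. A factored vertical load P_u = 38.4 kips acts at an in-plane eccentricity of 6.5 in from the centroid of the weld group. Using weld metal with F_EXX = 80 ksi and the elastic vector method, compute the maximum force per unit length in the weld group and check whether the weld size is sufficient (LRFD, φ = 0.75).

Total weld length L_w = 19 in. Treat welds as unit-width lines.
Centroid: x̄ = 2×6×3 / 19 = 1.895 in from the vertical weld.
Polar moment about centroid: J = I_x + I_y = [7³/12 + 2×6×3.5²] + [7×1.895² + 2(6³/12 + 6×1.105²)] = 251.4 in³.
Direct shear f_v = P/L_w = 38.4 / 19 = 2.021 kip/in (vertical).
Torsion M = P·e = 38.4 × 6.5 = 249.6 kip·in.
Critical point at (x, y) = (4.105, 3.5) from centroid. f_tx = M·y/J = 3.475 kip/in; f_ty = M·x/J = 4.076 kip/in.
Resultant f_max = √[f_tx² + (f_v + f_ty)²] = √[3.475² + (2.021 + 4.076)²] = 7.018 kip/in.
Capacity per unit length: φr_n = 0.75 × 0.6 × 80 × (0.707 × 0.25) = 6.363 kip/in.
7.018 > 6.363 → NOT adequate.

f_max ≈ 7.02 kip/in; NOT adequate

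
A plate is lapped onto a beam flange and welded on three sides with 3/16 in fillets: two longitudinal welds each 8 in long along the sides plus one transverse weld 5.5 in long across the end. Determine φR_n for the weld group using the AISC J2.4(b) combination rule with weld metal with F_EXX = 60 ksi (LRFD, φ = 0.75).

φR_n ≈ 78.2 kip

t_e = 0.707 × 0.1875 = 0.1326 in.
R_nwl = 0.6 × 60 × 0.1326 × 16 = 76.36 kip (longitudinal, 2 welds).
R_nwt = 0.6 × 60 × 0.1326 × 5.5 = 26.25 kip (transverse, base value).
(i) R_nwl + R_nwt = 102.6 kip; (ii) 0.85 R_nwl + 1.5 R_nwt = 104.3 kip.
R_n = max = 104.3 kip [governs: (ii)]; φR_n = 78.21 kip.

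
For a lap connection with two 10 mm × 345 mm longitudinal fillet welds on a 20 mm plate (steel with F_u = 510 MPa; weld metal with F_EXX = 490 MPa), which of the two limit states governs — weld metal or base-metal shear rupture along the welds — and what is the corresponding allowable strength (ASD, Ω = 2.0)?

R_n/Ω ≈ 717 kN (weld metal governs)

t_e = 0.707 × 10 = 7.07 mm; L = 690 mm.
Weld metal: R_n/Ω = (1/2.0) × 0.6 × 490 × 7.07 × 690 × 10⁻³ = 717.1 kN.
Base metal (shear rupture): R_n/Ω = (1/2.0) × 0.6 × 510 × 20 × 690 × 10⁻³ = 2111 kN.
Governing: weld metal.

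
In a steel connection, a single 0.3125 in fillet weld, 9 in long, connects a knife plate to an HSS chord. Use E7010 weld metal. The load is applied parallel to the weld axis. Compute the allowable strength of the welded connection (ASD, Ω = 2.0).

R_n/Ω ≈ 41.8 kips

E70XX → F_EXX = 70 ksi.
Effective throat t_e = 0.707 × 0.3125 = 0.2209 in.
Total length L = 9 in; A_we = 0.2209 × 9 = 1.988 in².
F_nw = 0.6 F_EXX = 0.6 × 70 = 42 ksi.
R_n = 42 × 1.988 = 83.51 kips; R_n/Ω = 83.51/2.0 = 41.76 kips.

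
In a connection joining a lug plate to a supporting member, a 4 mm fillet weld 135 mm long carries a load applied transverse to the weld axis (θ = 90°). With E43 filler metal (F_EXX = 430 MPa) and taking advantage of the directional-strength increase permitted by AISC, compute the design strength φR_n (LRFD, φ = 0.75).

φR_n ≈ 111 kN

t_e = 0.707 × 4 = 2.828 mm; A_we = 2.828 × 135 = 381.8 mm².
Directional factor: 1.0 + 0.5 sin^1.5(90°) = 1.5.
F_nw = 0.6 × 430 × 1.5 = 387 MPa.
φR_n = 0.75 × 387 × 381.8 × 10⁻³ = 110.8 kN.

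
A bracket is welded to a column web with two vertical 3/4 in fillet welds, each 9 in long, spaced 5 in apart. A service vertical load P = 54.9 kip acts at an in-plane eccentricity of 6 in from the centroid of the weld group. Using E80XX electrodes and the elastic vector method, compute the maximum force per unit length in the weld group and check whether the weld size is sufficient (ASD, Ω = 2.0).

E80XX → F_EXX = 80 ksi.
Total weld length L_w = 18 in. Treat welds as unit-width lines.
Polar moment about centroid: J = 2[d³/12 + d(b/2)²] = 2[9³/12 + 9×2.5²] = 234 in³.
Direct shear f_v = P/L_w = 54.9 / 18 = 3.05 kip/in (vertical).
Torsion M = P·e = 54.9 × 6 = 329.4 kip·in.
Critical point at (x, y) = (2.5, 4.5) from centroid. f_tx = M·y/J = 6.335 kip/in; f_ty = M·x/J = 3.519 kip/in.
Resultant f_max = √[f_tx² + (f_v + f_ty)²] = √[6.335² + (3.05 + 3.519)²] = 9.126 kip/in.
Capacity per unit length: r_n/Ω = (1/2.0) × 0.6 × 80 × (0.707 × 0.75) = 12.73 kip/in.
9.126 ≤ 12.73 → adequate.

f_max ≈ 9.13 kip/in; adequate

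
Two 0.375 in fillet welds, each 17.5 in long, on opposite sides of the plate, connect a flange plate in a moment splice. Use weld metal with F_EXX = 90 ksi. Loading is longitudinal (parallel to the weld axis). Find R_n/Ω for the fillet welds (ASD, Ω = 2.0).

R_n/Ω ≈ 251 kip

Effective throat t_e = 0.707 × 0.375 = 0.2651 in.
Total length L = 35 in; A_we = 0.2651 × 35 = 9.279 in².
F_nw = 0.6 F_EXX = 0.6 × 90 = 54 ksi.
R_n = 54 × 9.279 = 501.1 kip; R_n/Ω = 501.1/2.0 = 250.5 kip.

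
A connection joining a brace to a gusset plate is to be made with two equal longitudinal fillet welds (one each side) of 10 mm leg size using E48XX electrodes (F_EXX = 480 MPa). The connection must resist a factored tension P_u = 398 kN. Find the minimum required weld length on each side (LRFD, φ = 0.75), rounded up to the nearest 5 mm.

Throat t_e = 0.707 × 10 = 7.07 mm.
φr_n = 0.75 × 0.6 × 480 × 7.07 × 10⁻³ = 1.527 kN/mm.
L_req = P_u / φr_n = 398 / 1.527 = 260.6 mm total.
Per side: 260.6 / 2 = 130.3 mm.
Round up → use L = 135 mm on each side.

L = 135 mm on each side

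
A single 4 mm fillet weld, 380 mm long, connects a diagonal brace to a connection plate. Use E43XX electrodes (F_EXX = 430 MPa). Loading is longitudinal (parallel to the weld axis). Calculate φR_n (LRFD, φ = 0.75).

Effective throat t_e = 0.707 × 4 = 2.828 mm.
Total length L = 380 mm; A_we = 2.828 × 380 = 1075 mm².
F_nw = 0.6 F_EXX = 0.6 × 430 = 258 MPa.
φR_n = 0.75 × 258 × 1075 × 10⁻³ = 207.9 kN.

φR_n ≈ 208 kN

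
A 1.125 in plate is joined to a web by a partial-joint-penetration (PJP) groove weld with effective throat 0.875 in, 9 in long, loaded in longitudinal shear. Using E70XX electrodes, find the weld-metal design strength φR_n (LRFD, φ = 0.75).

E70XX → F_EXX = 70 ksi.
Effective throat (given) t_e = 0.875 in.
A_we = 0.875 × 9 = 7.875 in².
F_nw = 0.6 F_EXX = 42 ksi.
φR_n = 0.75 × 42 × 7.875 = 248.1 kips.

φR_n ≈ 248 kips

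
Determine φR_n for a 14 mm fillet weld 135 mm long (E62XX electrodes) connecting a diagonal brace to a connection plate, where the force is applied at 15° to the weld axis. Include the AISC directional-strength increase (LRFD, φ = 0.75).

φR_n ≈ 397 kN

E62XX → F_EXX = 620 MPa.
t_e = 0.707 × 14 = 9.898 mm; A_we = 9.898 × 135 = 1336 mm².
Directional factor: 1.0 + 0.5 sin^1.5(15°) = 1.066.
F_nw = 0.6 × 620 × 1.066 = 396.5 MPa.
φR_n = 0.75 × 396.5 × 1336 × 10⁻³ = 397.4 kN.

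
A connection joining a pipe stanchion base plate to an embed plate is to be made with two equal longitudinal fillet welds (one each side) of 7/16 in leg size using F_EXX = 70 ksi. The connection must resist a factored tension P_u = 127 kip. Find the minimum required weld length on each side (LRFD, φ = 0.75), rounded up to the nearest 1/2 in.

Throat t_e = 0.707 × 0.4375 = 0.3093 in.
φr_n = 0.75 × 0.6 × 70 × 0.3093 = 9.743 kip/in.
L_req = P_u / φr_n = 127 / 9.743 = 13.03 in total.
Per side: 13.03 / 2 = 6.517 in.
Round up → use L = 7 in on each side.

L = 7 in on each side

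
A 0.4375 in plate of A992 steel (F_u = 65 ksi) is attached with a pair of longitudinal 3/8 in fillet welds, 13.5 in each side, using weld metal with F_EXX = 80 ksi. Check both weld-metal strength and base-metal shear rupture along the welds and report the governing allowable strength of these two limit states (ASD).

t_e = 0.707 × 0.375 = 0.2651 in; L = 27 in.
Weld metal: R_n/Ω = (1/2.0) × 0.6 × 80 × 0.2651 × 27 = 171.8 kip.
Base metal (shear rupture): R_n/Ω = (1/2.0) × 0.6 × 65 × 0.4375 × 27 = 230.3 kip.
Governing: weld metal.

R_n/Ω ≈ 172 kip (weld metal governs)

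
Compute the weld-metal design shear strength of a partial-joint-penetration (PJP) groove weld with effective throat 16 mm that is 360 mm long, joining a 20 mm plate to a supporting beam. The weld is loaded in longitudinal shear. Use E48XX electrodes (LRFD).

φR_n ≈ 1240 kN

E48XX → F_EXX = 480 MPa.
Effective throat (given) t_e = 16 mm.
A_we = 16 × 360 = 5760 mm².
F_nw = 0.6 F_EXX = 288 MPa.
φR_n = 0.75 × 288 × 5760 × 10⁻³ = 1244 kN.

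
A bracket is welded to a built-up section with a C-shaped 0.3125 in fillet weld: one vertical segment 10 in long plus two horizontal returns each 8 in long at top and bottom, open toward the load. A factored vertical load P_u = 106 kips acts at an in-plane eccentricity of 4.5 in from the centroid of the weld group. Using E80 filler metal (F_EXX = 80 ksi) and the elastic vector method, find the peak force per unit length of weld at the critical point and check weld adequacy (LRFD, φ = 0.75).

f_max ≈ 8.8 kip/in; NOT adequate

Total weld length L_w = 26 in. Treat welds as unit-width lines.
Centroid: x̄ = 2×8×4 / 26 = 2.462 in from the vertical weld.
Polar moment about centroid: J = I_x + I_y = [10³/12 + 2×8×5²] + [10×2.462² + 2(8³/12 + 8×1.538²)] = 667.1 in³.
Direct shear f_v = P/L_w = 106 / 26 = 4.077 kip/in (vertical).
Torsion M = P·e = 106 × 4.5 = 477 kip·in.
Critical point at (x, y) = (5.538, 5) from centroid. f_tx = M·y/J = 3.575 kip/in; f_ty = M·x/J = 3.96 kip/in.
Resultant f_max = √[f_tx² + (f_v + f_ty)²] = √[3.575² + (4.077 + 3.96)²] = 8.796 kip/in.
Capacity per unit length: φr_n = 0.75 × 0.6 × 80 × (0.707 × 0.3125) = 7.954 kip/in.
8.796 > 7.954 → NOT adequate.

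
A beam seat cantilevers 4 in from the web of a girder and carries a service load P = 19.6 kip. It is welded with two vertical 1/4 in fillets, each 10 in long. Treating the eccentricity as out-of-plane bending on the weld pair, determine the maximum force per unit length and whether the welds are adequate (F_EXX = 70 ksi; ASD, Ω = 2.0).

f_max ≈ 2.55 kip/in; adequate

L_w = 2 × 10 = 20 in; section modulus (unit throat) S = 2 × L²/6 = 33.33 in².
Direct shear f_v = P/L_w = 19.6/20 = 0.98 kip/in.
Moment M = P × e = 19.6 × 4 = 78.4 kip·in; bending f_b = M/S = 2.352 kip/in.
f_max = √(f_v² + f_b²) = √(0.98² + 2.352²) = 2.548 kip/in.
r_n/Ω = (1/2.0) × 0.6 × 70 × (0.707 × 0.25) = 3.712 kip/in → adequate.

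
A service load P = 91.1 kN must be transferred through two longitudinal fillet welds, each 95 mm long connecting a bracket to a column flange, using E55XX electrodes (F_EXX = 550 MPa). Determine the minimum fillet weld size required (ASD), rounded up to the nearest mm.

Total weld length L = 190 mm.
Required throat t_e = P × Ω / (0.6 F_EXX × L) = 91.1 × 2.0 / (0.6 × 550 × 190 × 10⁻³) = 2.906 mm.
Required leg w = t_e / 0.707 = 4.11 mm → use 5 mm.

w = 5 mm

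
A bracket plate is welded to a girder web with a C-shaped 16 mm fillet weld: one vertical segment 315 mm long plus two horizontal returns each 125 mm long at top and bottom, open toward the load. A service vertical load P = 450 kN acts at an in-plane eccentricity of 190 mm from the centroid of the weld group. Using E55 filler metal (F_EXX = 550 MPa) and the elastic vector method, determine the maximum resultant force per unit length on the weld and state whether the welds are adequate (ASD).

f_max ≈ 2160 N/mm; NOT adequate

Total weld length L_w = 565 mm. Treat welds as unit-width lines.
Centroid: x̄ = 2×125×62.5 / 565 = 27.65 mm from the vertical weld.
Polar moment about centroid: J = I_x + I_y = [315³/12 + 2×125×157.5²] + [315×27.65² + 2(125³/12 + 125×34.85²)] = 9676000 mm³.
Direct shear f_v = P/L_w = 450×10³ / 565 = 796.5 N/mm (vertical).
Torsion M = P·e = 450×10³ × 190 = 85500000 N·mm.
Critical point at (x, y) = (97.35, 157.5) from centroid. f_tx = M·y/J = 1392 N/mm; f_ty = M·x/J = 860.2 N/mm.
Resultant f_max = √[f_tx² + (f_v + f_ty)²] = √[1392² + (796.5 + 860.2)²] = 2164 N/mm.
Capacity per unit length: r_n/Ω = (1/2.0) × 0.6 × 550 × (0.707 × 16) = 1866 N/mm.
2164 > 1866 → NOT adequate.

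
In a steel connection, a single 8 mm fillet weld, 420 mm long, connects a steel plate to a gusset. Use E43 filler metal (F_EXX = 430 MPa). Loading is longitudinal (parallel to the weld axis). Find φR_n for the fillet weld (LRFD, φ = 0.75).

φR_n ≈ 460 kN

Effective throat t_e = 0.707 × 8 = 5.656 mm.
Total length L = 420 mm; A_we = 5.656 × 420 = 2376 mm².
F_nw = 0.6 F_EXX = 0.6 × 430 = 258 MPa.
φR_n = 0.75 × 258 × 2376 × 10⁻³ = 459.7 kN.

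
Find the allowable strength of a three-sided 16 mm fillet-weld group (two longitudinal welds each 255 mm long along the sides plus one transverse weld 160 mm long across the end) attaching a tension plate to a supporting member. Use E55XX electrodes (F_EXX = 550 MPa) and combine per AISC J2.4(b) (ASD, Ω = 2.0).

t_e = 0.707 × 16 = 11.31 mm.
R_nwl = 0.6 × 550 × 11.31 × 510 × 10⁻³ = 1904 kN (longitudinal, 2 welds).
R_nwt = 0.6 × 550 × 11.31 × 160 × 10⁻³ = 597.3 kN (transverse, base value).
(i) R_nwl + R_nwt = 2501 kN; (ii) 0.85 R_nwl + 1.5 R_nwt = 2514 kN.
R_n = max = 2514 kN [governs: (ii)]; R_n/Ω = 1257 kN.

R_n/Ω ≈ 1260 kN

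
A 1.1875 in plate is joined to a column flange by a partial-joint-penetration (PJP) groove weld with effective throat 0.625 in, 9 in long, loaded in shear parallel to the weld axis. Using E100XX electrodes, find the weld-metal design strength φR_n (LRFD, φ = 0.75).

φR_n ≈ 253 kips

E100XX → F_EXX = 100 ksi.
Effective throat (given) t_e = 0.625 in.
A_we = 0.625 × 9 = 5.625 in².
F_nw = 0.6 F_EXX = 60 ksi.
φR_n = 0.75 × 60 × 5.625 = 253.1 kips.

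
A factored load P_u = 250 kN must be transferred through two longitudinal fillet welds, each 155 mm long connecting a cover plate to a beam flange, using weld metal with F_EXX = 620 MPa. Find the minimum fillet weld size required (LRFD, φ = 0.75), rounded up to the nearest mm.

w = 5 mm

Total weld length L = 310 mm.
Required throat t_e = P_u / (φ × 0.6 F_EXX × L) = 250 / (0.75 × 0.6 × 620 × 310 × 10⁻³) = 2.891 mm.
Required leg w = t_e / 0.707 = 4.088 mm → use 5 mm.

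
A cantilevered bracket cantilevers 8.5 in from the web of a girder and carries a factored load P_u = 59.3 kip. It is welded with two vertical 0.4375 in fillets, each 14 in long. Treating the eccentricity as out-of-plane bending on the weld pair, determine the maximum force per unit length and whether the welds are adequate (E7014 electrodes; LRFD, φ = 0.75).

f_max ≈ 8 kip/in; adequate

E70XX → F_EXX = 70 ksi.
L_w = 2 × 14 = 28 in; section modulus (unit throat) S = 2 × L²/6 = 65.33 in².
Direct shear f_v = P/L_w = 59.3/28 = 2.118 kip/in.
Moment M = P × e = 59.3 × 8.5 = 504.05 kip·in; bending f_b = M/S = 7.715 kip/in.
f_max = √(f_v² + f_b²) = √(2.118² + 7.715²) = 8 kip/in.
φr_n = 0.75 × 0.6 × 70 × (0.707 × 0.4375) = 9.743 kip/in → adequate.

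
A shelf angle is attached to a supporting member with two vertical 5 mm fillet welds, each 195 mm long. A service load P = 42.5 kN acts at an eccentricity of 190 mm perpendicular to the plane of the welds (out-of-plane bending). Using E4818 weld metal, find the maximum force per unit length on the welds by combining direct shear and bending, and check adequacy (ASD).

E48XX → F_EXX = 480 MPa.
L_w = 2 × 195 = 390 mm; section modulus (unit throat) S = 2 × L²/6 = 12680 mm².
Direct shear f_v = P/L_w = 42.5×10³/390 = 109 N/mm.
Moment M = P × e = 42.5×10³ × 190 = 8075000 N·mm; bending f_b = M/S = 637.1 N/mm.
f_max = √(f_v² + f_b²) = √(109² + 637.1²) = 646.3 N/mm.
r_n/Ω = (1/2.0) × 0.6 × 480 × (0.707 × 5) = 509 N/mm → NOT adequate.

f_max ≈ 646 N/mm; NOT adequate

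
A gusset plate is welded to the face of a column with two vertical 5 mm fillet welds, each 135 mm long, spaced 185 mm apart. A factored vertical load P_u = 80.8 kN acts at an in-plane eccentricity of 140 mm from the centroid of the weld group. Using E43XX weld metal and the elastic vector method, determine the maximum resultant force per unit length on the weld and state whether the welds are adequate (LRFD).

E43XX → F_EXX = 430 MPa.
Total weld length L_w = 270 mm. Treat welds as unit-width lines.
Polar moment about centroid: J = 2[d³/12 + d(b/2)²] = 2[135³/12 + 135×92.5²] = 2720000 mm³.
Direct shear f_v = P/L_w = 80.8×10³ / 270 = 299.3 N/mm (vertical).
Torsion M = P·e = 80.8×10³ × 140 = 11312000 N·mm.
Critical point at (x, y) = (92.5, 67.5) from centroid. f_tx = M·y/J = 280.7 N/mm; f_ty = M·x/J = 384.7 N/mm.
Resultant f_max = √[f_tx² + (f_v + f_ty)²] = √[280.7² + (299.3 + 384.7)²] = 739.3 N/mm.
Capacity per unit length: φr_n = 0.75 × 0.6 × 430 × (0.707 × 5) = 684 N/mm.
739.3 > 684 → NOT adequate.

f_max ≈ 739 N/mm; NOT adequate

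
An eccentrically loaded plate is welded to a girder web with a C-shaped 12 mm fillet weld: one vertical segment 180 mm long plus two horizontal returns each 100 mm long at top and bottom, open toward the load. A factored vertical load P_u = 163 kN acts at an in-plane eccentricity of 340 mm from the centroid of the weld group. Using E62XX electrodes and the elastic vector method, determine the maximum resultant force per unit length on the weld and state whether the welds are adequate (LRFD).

f_max ≈ 2860 N/mm; NOT adequate

E62XX → F_EXX = 620 MPa.
Total weld length L_w = 380 mm. Treat welds as unit-width lines.
Centroid: x̄ = 2×100×50 / 380 = 26.32 mm from the vertical weld.
Polar moment about centroid: J = I_x + I_y = [180³/12 + 2×100×90²] + [180×26.32² + 2(100³/12 + 100×23.68²)] = 2510000 mm³.
Direct shear f_v = P/L_w = 163×10³ / 380 = 428.9 N/mm (vertical).
Torsion M = P·e = 163×10³ × 340 = 55420000 N·mm.
Critical point at (x, y) = (73.68, 90) from centroid. f_tx = M·y/J = 1988 N/mm; f_ty = M·x/J = 1627 N/mm.
Resultant f_max = √[f_tx² + (f_v + f_ty)²] = √[1988² + (428.9 + 1627)²] = 2860 N/mm.
Capacity per unit length: φr_n = 0.75 × 0.6 × 620 × (0.707 × 12) = 2367 N/mm.
2860 > 2367 → NOT adequate.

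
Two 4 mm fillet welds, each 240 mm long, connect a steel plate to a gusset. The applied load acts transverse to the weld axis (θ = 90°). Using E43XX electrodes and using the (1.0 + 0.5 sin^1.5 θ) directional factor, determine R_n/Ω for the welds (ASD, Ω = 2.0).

E43XX → F_EXX = 430 MPa.
t_e = 0.707 × 4 = 2.828 mm; A_we = 2.828 × 480 = 1357 mm².
Directional factor: 1.0 + 0.5 sin^1.5(90°) = 1.5.
F_nw = 0.6 × 430 × 1.5 = 387 MPa.
R_n/Ω = (387 × 1357) / 2.0 × 10⁻³ = 262.7 kN.

R_n/Ω ≈ 263 kN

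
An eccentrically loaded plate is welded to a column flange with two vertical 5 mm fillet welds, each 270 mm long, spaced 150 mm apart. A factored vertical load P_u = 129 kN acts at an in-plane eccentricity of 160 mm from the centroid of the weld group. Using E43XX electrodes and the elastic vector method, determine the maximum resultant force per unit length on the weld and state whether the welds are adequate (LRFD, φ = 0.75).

E43XX → F_EXX = 430 MPa.
Total weld length L_w = 540 mm. Treat welds as unit-width lines.
Polar moment about centroid: J = 2[d³/12 + d(b/2)²] = 2[270³/12 + 270×75²] = 6318000 mm³.
Direct shear f_v = P/L_w = 129×10³ / 540 = 238.9 N/mm (vertical).
Torsion M = P·e = 129×10³ × 160 = 20640000 N·mm.
Critical point at (x, y) = (75, 135) from centroid. f_tx = M·y/J = 441 N/mm; f_ty = M·x/J = 245 N/mm.
Resultant f_max = √[f_tx² + (f_v + f_ty)²] = √[441² + (238.9 + 245)²] = 654.7 N/mm.
Capacity per unit length: φr_n = 0.75 × 0.6 × 430 × (0.707 × 5) = 684 N/mm.
654.7 ≤ 684 → adequate.

f_max ≈ 655 N/mm; adequate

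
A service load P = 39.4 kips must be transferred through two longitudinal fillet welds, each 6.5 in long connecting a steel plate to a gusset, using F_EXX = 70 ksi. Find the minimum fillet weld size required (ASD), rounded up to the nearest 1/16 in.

Total weld length L = 13 in.
Required throat t_e = P × Ω / (0.6 F_EXX × L) = 39.4 × 2.0 / (0.6 × 70 × 13) = 0.1443 in.
Required leg w = t_e / 0.707 = 0.2041 in → use 1/4 in.

w = 1/4 in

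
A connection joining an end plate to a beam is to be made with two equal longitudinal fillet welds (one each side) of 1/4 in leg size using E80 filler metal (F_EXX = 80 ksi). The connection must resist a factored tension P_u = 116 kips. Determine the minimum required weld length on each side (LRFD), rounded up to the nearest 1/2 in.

Throat t_e = 0.707 × 0.25 = 0.1767 in.
φr_n = 0.75 × 0.6 × 80 × 0.1767 = 6.363 kips/in.
L_req = P_u / φr_n = 116 / 6.363 = 18.23 in total.
Per side: 18.23 / 2 = 9.115 in.
Round up → use L = 9.5 in on each side.

L = 9.5 in on each side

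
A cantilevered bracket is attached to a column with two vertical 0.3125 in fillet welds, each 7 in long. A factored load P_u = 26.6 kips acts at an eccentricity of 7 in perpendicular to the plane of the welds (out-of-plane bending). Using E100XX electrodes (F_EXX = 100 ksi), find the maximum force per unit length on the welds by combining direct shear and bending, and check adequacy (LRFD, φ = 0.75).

f_max ≈ 11.6 kip/in; NOT adequate

L_w = 2 × 7 = 14 in; section modulus (unit throat) S = 2 × L²/6 = 16.33 in².
Direct shear f_v = P/L_w = 26.6/14 = 1.9 kip/in.
Moment M = P × e = 26.6 × 7 = 186.2 kip·in; bending f_b = M/S = 11.4 kip/in.
f_max = √(f_v² + f_b²) = √(1.9² + 11.4²) = 11.56 kip/in.
φr_n = 0.75 × 0.6 × 100 × (0.707 × 0.3125) = 9.942 kip/in → NOT adequate.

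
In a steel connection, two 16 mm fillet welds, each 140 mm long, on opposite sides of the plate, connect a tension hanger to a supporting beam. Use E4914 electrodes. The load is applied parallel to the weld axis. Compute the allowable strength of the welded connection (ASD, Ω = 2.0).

R_n/Ω ≈ 466 kN

E49XX → F_EXX = 490 MPa.
Effective throat t_e = 0.707 × 16 = 11.31 mm.
Total length L = 280 mm; A_we = 11.31 × 280 = 3167 mm².
F_nw = 0.6 F_EXX = 0.6 × 490 = 294 MPa.
R_n = 294 × 3167 × 10⁻³ = 931.2 kN; R_n/Ω = 931.2/2.0 = 465.6 kN.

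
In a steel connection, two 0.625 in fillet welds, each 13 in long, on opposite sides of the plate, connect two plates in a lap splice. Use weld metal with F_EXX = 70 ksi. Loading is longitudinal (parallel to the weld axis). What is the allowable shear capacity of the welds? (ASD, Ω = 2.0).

R_n/Ω ≈ 241 kips

Effective throat t_e = 0.707 × 0.625 = 0.4419 in.
Total length L = 26 in; A_we = 0.4419 × 26 = 11.49 in².
F_nw = 0.6 F_EXX = 0.6 × 70 = 42 ksi.
R_n = 42 × 11.49 = 482.5 kips; R_n/Ω = 482.5/2.0 = 241.3 kips.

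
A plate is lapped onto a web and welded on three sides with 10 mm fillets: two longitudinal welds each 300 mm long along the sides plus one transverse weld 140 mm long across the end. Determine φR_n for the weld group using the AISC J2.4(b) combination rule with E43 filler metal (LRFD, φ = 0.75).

φR_n ≈ 1010 kN

E43XX → F_EXX = 430 MPa.
t_e = 0.707 × 10 = 7.07 mm.
R_nwl = 0.6 × 430 × 7.07 × 600 × 10⁻³ = 1094 kN (longitudinal, 2 welds).
R_nwt = 0.6 × 430 × 7.07 × 140 × 10⁻³ = 255.4 kN (transverse, base value).
(i) R_nwl + R_nwt = 1350 kN; (ii) 0.85 R_nwl + 1.5 R_nwt = 1313 kN.
R_n = max = 1350 kN [governs: (i)]; φR_n = 1012 kN.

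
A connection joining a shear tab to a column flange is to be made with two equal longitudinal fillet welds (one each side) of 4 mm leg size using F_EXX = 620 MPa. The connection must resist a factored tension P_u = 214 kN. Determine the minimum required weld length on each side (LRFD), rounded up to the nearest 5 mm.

Throat t_e = 0.707 × 4 = 2.828 mm.
φr_n = 0.75 × 0.6 × 620 × 2.828 × 10⁻³ = 0.789 kN/mm.
L_req = P_u / φr_n = 214 / 0.789 = 271.2 mm total.
Per side: 271.2 / 2 = 135.6 mm.
Round up → use L = 140 mm on each side.

L = 140 mm on each side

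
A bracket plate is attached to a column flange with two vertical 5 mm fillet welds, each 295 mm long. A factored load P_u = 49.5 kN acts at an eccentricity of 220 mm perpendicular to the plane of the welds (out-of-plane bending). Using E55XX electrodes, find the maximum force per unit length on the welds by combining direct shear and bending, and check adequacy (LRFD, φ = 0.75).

f_max ≈ 385 N/mm; adequate

E55XX → F_EXX = 550 MPa.
L_w = 2 × 295 = 590 mm; section modulus (unit throat) S = 2 × L²/6 = 29010 mm².
Direct shear f_v = P/L_w = 49.5×10³/590 = 83.9 N/mm.
Moment M = P × e = 49.5×10³ × 220 = 10890000 N·mm; bending f_b = M/S = 375.4 N/mm.
f_max = √(f_v² + f_b²) = √(83.9² + 375.4²) = 384.7 N/mm.
φr_n = 0.75 × 0.6 × 550 × (0.707 × 5) = 874.9 N/mm → adequate.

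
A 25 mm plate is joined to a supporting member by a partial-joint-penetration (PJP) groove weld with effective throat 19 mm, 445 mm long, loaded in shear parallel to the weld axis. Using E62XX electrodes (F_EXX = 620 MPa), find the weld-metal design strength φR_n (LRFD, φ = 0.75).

Effective throat (given) t_e = 19 mm.
A_we = 19 × 445 = 8455 mm².
F_nw = 0.6 F_EXX = 372 MPa.
φR_n = 0.75 × 372 × 8455 × 10⁻³ = 2359 kN.

φR_n ≈ 2360 kN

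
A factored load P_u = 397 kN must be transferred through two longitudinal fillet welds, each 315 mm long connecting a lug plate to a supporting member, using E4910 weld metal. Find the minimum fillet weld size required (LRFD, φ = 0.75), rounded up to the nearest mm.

w = 5 mm

E49XX → F_EXX = 490 MPa.
Total weld length L = 630 mm.
Required throat t_e = P_u / (φ × 0.6 F_EXX × L) = 397 / (0.75 × 0.6 × 490 × 630 × 10⁻³) = 2.858 mm.
Required leg w = t_e / 0.707 = 4.042 mm → use 5 mm.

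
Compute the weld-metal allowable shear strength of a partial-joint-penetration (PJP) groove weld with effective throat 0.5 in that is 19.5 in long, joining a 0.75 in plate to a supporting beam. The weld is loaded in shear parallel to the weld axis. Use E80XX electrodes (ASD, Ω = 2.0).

E80XX → F_EXX = 80 ksi.
Effective throat (given) t_e = 0.5 in.
A_we = 0.5 × 19.5 = 9.75 in².
F_nw = 0.6 F_EXX = 48 ksi.
R_n/Ω = (48 × 9.75) / 2.0 = 234 kips.

R_n/Ω ≈ 234 kips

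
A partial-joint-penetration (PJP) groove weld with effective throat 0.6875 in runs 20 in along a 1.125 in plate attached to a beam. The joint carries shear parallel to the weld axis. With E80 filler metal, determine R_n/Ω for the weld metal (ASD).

R_n/Ω ≈ 330 kip

E80XX → F_EXX = 80 ksi.
Effective throat (given) t_e = 0.6875 in.
A_we = 0.6875 × 20 = 13.75 in².
F_nw = 0.6 F_EXX = 48 ksi.
R_n/Ω = (48 × 13.75) / 2.0 = 330 kip.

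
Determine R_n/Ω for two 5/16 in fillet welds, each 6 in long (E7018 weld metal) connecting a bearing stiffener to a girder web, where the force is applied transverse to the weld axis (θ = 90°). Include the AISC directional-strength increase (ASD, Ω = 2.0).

R_n/Ω ≈ 83.5 kip

E70XX → F_EXX = 70 ksi.
t_e = 0.707 × 0.3125 = 0.2209 in; A_we = 0.2209 × 12 = 2.651 in².
Directional factor: 1.0 + 0.5 sin^1.5(90°) = 1.5.
F_nw = 0.6 × 70 × 1.5 = 63 ksi.
R_n/Ω = (63 × 2.651) / 2.0 = 83.51 kip.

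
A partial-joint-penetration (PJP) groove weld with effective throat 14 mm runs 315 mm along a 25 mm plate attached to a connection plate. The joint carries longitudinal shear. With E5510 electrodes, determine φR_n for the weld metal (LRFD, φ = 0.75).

E55XX → F_EXX = 550 MPa.
Effective throat (given) t_e = 14 mm.
A_we = 14 × 315 = 4410 mm².
F_nw = 0.6 F_EXX = 330 MPa.
φR_n = 0.75 × 330 × 4410 × 10⁻³ = 1091 kN.

φR_n ≈ 1090 kN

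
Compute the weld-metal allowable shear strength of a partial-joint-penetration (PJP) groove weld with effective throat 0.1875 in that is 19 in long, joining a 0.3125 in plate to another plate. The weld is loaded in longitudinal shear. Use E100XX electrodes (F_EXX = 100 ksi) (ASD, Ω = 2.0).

R_n/Ω ≈ 107 kip

Effective throat (given) t_e = 0.1875 in.
A_we = 0.1875 × 19 = 3.562 in².
F_nw = 0.6 F_EXX = 60 ksi.
R_n/Ω = (60 × 3.562) / 2.0 = 106.9 kip.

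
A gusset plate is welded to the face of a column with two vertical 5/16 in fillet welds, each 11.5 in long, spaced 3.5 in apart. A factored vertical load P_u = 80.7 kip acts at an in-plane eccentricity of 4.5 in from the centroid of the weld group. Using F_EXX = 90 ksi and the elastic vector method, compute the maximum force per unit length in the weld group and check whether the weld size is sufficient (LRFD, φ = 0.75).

f_max ≈ 8.45 kip/in; adequate

Total weld length L_w = 23 in. Treat welds as unit-width lines.
Polar moment about centroid: J = 2[d³/12 + d(b/2)²] = 2[11.5³/12 + 11.5×1.75²] = 323.9 in³.
Direct shear f_v = P/L_w = 80.7 / 23 = 3.509 kip/in (vertical).
Torsion M = P·e = 80.7 × 4.5 = 363.15 kip·in.
Critical point at (x, y) = (1.75, 5.75) from centroid. f_tx = M·y/J = 6.446 kip/in; f_ty = M·x/J = 1.962 kip/in.
Resultant f_max = √[f_tx² + (f_v + f_ty)²] = √[6.446² + (3.509 + 1.962)²] = 8.455 kip/in.
Capacity per unit length: φr_n = 0.75 × 0.6 × 90 × (0.707 × 0.3125) = 8.948 kip/in.
8.455 ≤ 8.948 → adequate.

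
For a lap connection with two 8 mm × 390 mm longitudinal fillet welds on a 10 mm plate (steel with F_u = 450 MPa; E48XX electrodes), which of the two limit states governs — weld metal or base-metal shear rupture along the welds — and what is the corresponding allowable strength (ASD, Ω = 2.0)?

R_n/Ω ≈ 635 kN (weld metal governs)

E48XX → F_EXX = 480 MPa.
t_e = 0.707 × 8 = 5.656 mm; L = 780 mm.
Weld metal: R_n/Ω = (1/2.0) × 0.6 × 480 × 5.656 × 780 × 10⁻³ = 635.3 kN.
Base metal (shear rupture): R_n/Ω = (1/2.0) × 0.6 × 450 × 10 × 780 × 10⁻³ = 1053 kN.
Governing: weld metal.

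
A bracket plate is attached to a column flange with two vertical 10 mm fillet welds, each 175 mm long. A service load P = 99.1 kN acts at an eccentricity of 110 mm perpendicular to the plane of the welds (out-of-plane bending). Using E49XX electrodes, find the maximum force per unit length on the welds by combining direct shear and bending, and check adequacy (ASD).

f_max ≈ 1100 N/mm; NOT adequate

E49XX → F_EXX = 490 MPa.
L_w = 2 × 175 = 350 mm; section modulus (unit throat) S = 2 × L²/6 = 10210 mm².
Direct shear f_v = P/L_w = 99.1×10³/350 = 283.1 N/mm.
Moment M = P × e = 99.1×10³ × 110 = 10901000 N·mm; bending f_b = M/S = 1068 N/mm.
f_max = √(f_v² + f_b²) = √(283.1² + 1068²) = 1105 N/mm.
r_n/Ω = (1/2.0) × 0.6 × 490 × (0.707 × 10) = 1039 N/mm → NOT adequate.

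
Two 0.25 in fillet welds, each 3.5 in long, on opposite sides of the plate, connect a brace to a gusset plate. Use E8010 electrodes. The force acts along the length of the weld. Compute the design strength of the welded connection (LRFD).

E80XX → F_EXX = 80 ksi.
Effective throat t_e = 0.707 × 0.25 = 0.1767 in.
Total length L = 7 in; A_we = 0.1767 × 7 = 1.237 in².
F_nw = 0.6 F_EXX = 0.6 × 80 = 48 ksi.
φR_n = 0.75 × 48 × 1.237 = 44.54 kip.

φR_n ≈ 44.5 kip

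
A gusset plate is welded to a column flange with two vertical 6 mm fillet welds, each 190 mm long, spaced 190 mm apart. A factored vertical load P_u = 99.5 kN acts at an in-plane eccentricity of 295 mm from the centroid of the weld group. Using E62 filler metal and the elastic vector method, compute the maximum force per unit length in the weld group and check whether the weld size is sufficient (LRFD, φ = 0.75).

f_max ≈ 1060 N/mm; adequate

E62XX → F_EXX = 620 MPa.
Total weld length L_w = 380 mm. Treat welds as unit-width lines.
Polar moment about centroid: J = 2[d³/12 + d(b/2)²] = 2[190³/12 + 190×95²] = 4573000 mm³.
Direct shear f_v = P/L_w = 99.5×10³ / 380 = 261.8 N/mm (vertical).
Torsion M = P·e = 99.5×10³ × 295 = 29352000 N·mm.
Critical point at (x, y) = (95, 95) from centroid. f_tx = M·y/J = 609.8 N/mm; f_ty = M·x/J = 609.8 N/mm.
Resultant f_max = √[f_tx² + (f_v + f_ty)²] = √[609.8² + (261.8 + 609.8)²] = 1064 N/mm.
Capacity per unit length: φr_n = 0.75 × 0.6 × 620 × (0.707 × 6) = 1184 N/mm.
1064 ≤ 1184 → adequate.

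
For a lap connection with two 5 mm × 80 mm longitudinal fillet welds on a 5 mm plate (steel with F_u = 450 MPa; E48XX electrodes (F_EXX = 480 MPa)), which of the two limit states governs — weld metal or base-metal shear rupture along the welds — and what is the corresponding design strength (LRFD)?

t_e = 0.707 × 5 = 3.535 mm; L = 160 mm.
Weld metal: φR_n = 0.75 × 0.6 × 480 × 3.535 × 160 × 10⁻³ = 122.2 kN.
Base metal (shear rupture): φR_n = 0.75 × 0.6 × 450 × 5 × 160 × 10⁻³ = 162 kN.
Governing: weld metal.

φR_n ≈ 122 kN (weld metal governs)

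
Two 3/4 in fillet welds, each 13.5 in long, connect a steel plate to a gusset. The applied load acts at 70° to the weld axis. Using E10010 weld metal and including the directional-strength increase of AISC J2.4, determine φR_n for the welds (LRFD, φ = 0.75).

φR_n ≈ 938 kip

E100XX → F_EXX = 100 ksi.
t_e = 0.707 × 0.75 = 0.5302 in; A_we = 0.5302 × 27 = 14.32 in².
Directional factor: 1.0 + 0.5 sin^1.5(70°) = 1.455.
F_nw = 0.6 × 100 × 1.455 = 87.33 ksi.
φR_n = 0.75 × 87.33 × 14.32 = 937.7 kip.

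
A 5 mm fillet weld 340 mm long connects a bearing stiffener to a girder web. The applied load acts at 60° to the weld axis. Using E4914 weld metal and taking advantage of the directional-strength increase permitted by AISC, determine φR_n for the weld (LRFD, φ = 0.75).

φR_n ≈ 372 kN

E49XX → F_EXX = 490 MPa.
t_e = 0.707 × 5 = 3.535 mm; A_we = 3.535 × 340 = 1202 mm².
Directional factor: 1.0 + 0.5 sin^1.5(60°) = 1.403.
F_nw = 0.6 × 490 × 1.403 = 412.5 MPa.
φR_n = 0.75 × 412.5 × 1202 × 10⁻³ = 371.8 kN.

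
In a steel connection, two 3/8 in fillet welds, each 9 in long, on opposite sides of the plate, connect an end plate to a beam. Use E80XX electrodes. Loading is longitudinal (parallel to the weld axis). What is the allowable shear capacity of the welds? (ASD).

R_n/Ω ≈ 115 kips

E80XX → F_EXX = 80 ksi.
Effective throat t_e = 0.707 × 0.375 = 0.2651 in.
Total length L = 18 in; A_we = 0.2651 × 18 = 4.772 in².
F_nw = 0.6 F_EXX = 0.6 × 80 = 48 ksi.
R_n = 48 × 4.772 = 229.1 kips; R_n/Ω = 229.1/2.0 = 114.5 kips.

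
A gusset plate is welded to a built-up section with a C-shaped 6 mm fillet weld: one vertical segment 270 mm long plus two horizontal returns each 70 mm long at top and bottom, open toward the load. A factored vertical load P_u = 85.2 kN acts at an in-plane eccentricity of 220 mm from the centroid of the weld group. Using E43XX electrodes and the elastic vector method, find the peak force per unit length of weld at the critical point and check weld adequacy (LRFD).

E43XX → F_EXX = 430 MPa.
Total weld length L_w = 410 mm. Treat welds as unit-width lines.
Centroid: x̄ = 2×70×35 / 410 = 11.95 mm from the vertical weld.
Polar moment about centroid: J = I_x + I_y = [270³/12 + 2×70×135²] + [270×11.95² + 2(70³/12 + 70×23.05²)] = 4362000 mm³.
Direct shear f_v = P/L_w = 85.2×10³ / 410 = 207.8 N/mm (vertical).
Torsion M = P·e = 85.2×10³ × 220 = 18744000 N·mm.
Critical point at (x, y) = (58.05, 135) from centroid. f_tx = M·y/J = 580.1 N/mm; f_ty = M·x/J = 249.5 N/mm.
Resultant f_max = √[f_tx² + (f_v + f_ty)²] = √[580.1² + (207.8 + 249.5)²] = 738.7 N/mm.
Capacity per unit length: φr_n = 0.75 × 0.6 × 430 × (0.707 × 6) = 820.8 N/mm.
738.7 ≤ 820.8 → adequate.

f_max ≈ 739 N/mm; adequate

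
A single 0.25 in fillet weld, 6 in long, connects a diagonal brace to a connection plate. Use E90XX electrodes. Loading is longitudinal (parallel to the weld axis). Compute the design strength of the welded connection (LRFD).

E90XX → F_EXX = 90 ksi.
Effective throat t_e = 0.707 × 0.25 = 0.1767 in.
Total length L = 6 in; A_we = 0.1767 × 6 = 1.06 in².
F_nw = 0.6 F_EXX = 0.6 × 90 = 54 ksi.
φR_n = 0.75 × 54 × 1.06 = 42.95 kips.

φR_n ≈ 43 kips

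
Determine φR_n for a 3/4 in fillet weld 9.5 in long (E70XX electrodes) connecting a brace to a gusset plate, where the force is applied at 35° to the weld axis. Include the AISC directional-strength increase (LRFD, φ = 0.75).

φR_n ≈ 193 kips

E70XX → F_EXX = 70 ksi.
t_e = 0.707 × 0.75 = 0.5302 in; A_we = 0.5302 × 9.5 = 5.037 in².
Directional factor: 1.0 + 0.5 sin^1.5(35°) = 1.217.
F_nw = 0.6 × 70 × 1.217 = 51.12 ksi.
φR_n = 0.75 × 51.12 × 5.037 = 193.1 kips.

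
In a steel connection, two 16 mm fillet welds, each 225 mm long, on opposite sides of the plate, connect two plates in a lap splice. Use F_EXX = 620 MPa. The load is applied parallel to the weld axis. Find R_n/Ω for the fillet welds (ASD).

Effective throat t_e = 0.707 × 16 = 11.31 mm.
Total length L = 450 mm; A_we = 11.31 × 450 = 5090 mm².
F_nw = 0.6 F_EXX = 0.6 × 620 = 372 MPa.
R_n = 372 × 5090 × 10⁻³ = 1894 kN; R_n/Ω = 1894/2.0 = 946.8 kN.

R_n/Ω ≈ 947 kN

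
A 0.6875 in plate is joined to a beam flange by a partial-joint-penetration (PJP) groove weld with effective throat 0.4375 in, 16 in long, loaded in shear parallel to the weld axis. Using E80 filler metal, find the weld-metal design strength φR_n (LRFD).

φR_n ≈ 252 kips

E80XX → F_EXX = 80 ksi.
Effective throat (given) t_e = 0.4375 in.
A_we = 0.4375 × 16 = 7 in².
F_nw = 0.6 F_EXX = 48 ksi.
φR_n = 0.75 × 48 × 7 = 252 kips.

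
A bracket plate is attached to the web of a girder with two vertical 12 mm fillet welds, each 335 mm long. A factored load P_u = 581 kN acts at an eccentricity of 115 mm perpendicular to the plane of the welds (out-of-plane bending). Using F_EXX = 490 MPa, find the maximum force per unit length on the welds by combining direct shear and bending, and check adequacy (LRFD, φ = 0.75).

f_max ≈ 1990 N/mm; NOT adequate

L_w = 2 × 335 = 670 mm; section modulus (unit throat) S = 2 × L²/6 = 37410 mm².
Direct shear f_v = P/L_w = 581×10³/670 = 867.2 N/mm.
Moment M = P × e = 581×10³ × 115 = 66815000 N·mm; bending f_b = M/S = 1786 N/mm.
f_max = √(f_v² + f_b²) = √(867.2² + 1786²) = 1985 N/mm.
φr_n = 0.75 × 0.6 × 490 × (0.707 × 12) = 1871 N/mm → NOT adequate.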